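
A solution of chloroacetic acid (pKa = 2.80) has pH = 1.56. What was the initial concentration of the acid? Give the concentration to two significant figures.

C₀ = 5.1 × 10^-1 M

[H+] = 10^(-1.56) = 2.75 × 10^-2 M = x
Ka = 10^(−2.80) = 1.58 × 10^-3
Ka = x²/(C₀ − x) ⇒ C₀ = x + x²/Ka
C₀ = 2.75 × 10^-2 + (2.75 × 10^-2)²/(1.58 × 10^-3) = 5.06 × 10^-1 M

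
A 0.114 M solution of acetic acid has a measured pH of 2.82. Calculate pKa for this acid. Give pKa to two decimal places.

[H+] = 10^(-2.82) = 1.51 × 10^-3 M
At equilibrium [HA] = 0.114 − 1.51 × 10^-3 = 1.12 × 10^-1 M
Ka = [H+][A-]/[HA] = (1.51 × 10^-3)² / 1.12 × 10^-1 = 2.04 × 10^-5
pKa = -log(2.04 × 10^-5) = 4.69

pKa = 4.69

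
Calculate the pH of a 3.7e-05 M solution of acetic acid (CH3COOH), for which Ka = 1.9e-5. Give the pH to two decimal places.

CH3COOH ⇌ CH3COO- + H+
From the ICE table, Ka = x²/(3.7e-05 − x) = 1.9 × 10^-5.
x is not negligible relative to C₀; solve x² + 1.9e-05·x − 7.03e-10 = 0.
x = (−Ka + √(Ka² + 4·Ka·C₀))/2 = 1.87 × 10^-5 M
pH = −log[H+] = −log(1.87 × 10^-5) = 4.73

pH = 4.73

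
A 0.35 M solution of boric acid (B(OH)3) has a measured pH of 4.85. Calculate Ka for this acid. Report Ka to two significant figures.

Ka = 5.7 × 10^-10

[H+] = 10^(-4.85) = 1.41 × 10^-5 M
At equilibrium [HA] = 0.35 − 1.41 × 10^-5 = 3.50 × 10^-1 M
Ka = [H+][A-]/[HA] = (1.41 × 10^-5)² / 3.50 × 10^-1 = 5.7 × 10^-10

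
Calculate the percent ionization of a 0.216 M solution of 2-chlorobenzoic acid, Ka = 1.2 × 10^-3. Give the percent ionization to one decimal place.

ClC6H4COOH ⇌ ClC6H4COO- + H+; let x = [H+] at equilibrium.
Ka = x²/(C₀ − x); solving the quadratic gives x = 1.55 × 10^-2 M.
% ionization = x/C₀ × 100% = 1.55 × 10^-2/0.216 × 100% = 7.2%

7.2%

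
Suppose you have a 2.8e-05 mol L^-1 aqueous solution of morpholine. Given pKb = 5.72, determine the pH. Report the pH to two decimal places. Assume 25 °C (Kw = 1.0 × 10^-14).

pH = 8.81

C4H8ONH + H2O ⇌ C4H8ONH2+ + OH-
Kb = 10^(−5.72) = 1.91 × 10^-6
Let x = [OH-] at equilibrium. Kb = x²/(2.8e-05 − x).
The 5% rule fails; solving x² + Kb·x − Kb·C₀ = 0 exactly:
x = [−1.91e-06 + √(1.91e-06² + 2.14e-10)]/2 = 6.42 × 10^-6 M
pOH = 5.19, so pH = 14.00 − pOH = 8.81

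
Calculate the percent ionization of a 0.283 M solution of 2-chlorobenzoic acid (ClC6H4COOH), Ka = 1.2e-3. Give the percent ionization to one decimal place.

ClC6H4COOH ⇌ ClC6H4COO- + H+; let x = [H+] at equilibrium.
Ka = x²/(C₀ − x); solving the quadratic gives x = 1.78 × 10^-2 M.
Fraction ionized = 1.78 × 10^-2 / 0.283 = 0.0629 → 6.3%

6.3%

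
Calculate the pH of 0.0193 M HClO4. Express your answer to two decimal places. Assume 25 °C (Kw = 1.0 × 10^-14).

pH = 1.71

HClO4 is a strong acid and dissociates completely, so [H+] = 0.0193 M.
pH = -log(0.0193) = 1.71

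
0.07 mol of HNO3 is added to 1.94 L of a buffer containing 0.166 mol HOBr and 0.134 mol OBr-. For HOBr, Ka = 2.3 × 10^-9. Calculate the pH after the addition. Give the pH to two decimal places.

pH = 8.07

Added H+ converts OBr- to HOBr: HOBr → 0.236 mol, OBr- → 0.064 mol.
pKa = −log(2.3 × 10^-9) = 8.638
pH = pKa + log([A⁻]/[HA]) = 8.638 + log(0.064/0.236) = 8.638 -0.567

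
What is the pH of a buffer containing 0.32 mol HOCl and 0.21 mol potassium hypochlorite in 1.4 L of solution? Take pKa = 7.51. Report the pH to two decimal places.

pH = 7.33

Using pH = pKa + log([base]/[acid]) with [base]/[acid] = 0.21/0.32:
pH = 7.51 + (-0.183) = 7.33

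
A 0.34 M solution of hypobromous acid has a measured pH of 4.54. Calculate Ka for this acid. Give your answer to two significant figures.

Ka = 2.4 × 10^-9

[H+] = 10^(-4.54) = 2.88 × 10^-5 M
At equilibrium [HA] = 0.34 − 2.88 × 10^-5 = 3.40 × 10^-1 M
Ka = [H+][A-]/[HA] = (2.88 × 10^-5)² / 3.40 × 10^-1 = 2.4 × 10^-9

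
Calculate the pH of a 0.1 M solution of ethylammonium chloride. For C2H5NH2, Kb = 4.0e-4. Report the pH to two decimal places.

pH = 5.80

C2H5NH3+ is the conjugate acid of the weak base C2H5NH2.
Ka = Kw/Kb = 1.0×10^-14 / 4.0 × 10^-4 = 2.50 × 10^-11
From the ICE table, Ka = [H+]²/(0.1 − [H+]) = 2.50 × 10^-11.
Since Ka ≪ C₀, [H+] ≈ √(Ka·C₀) = 1.58 × 10^-6 M.
Check: 0.0016% ionized — well under 5%, approximation valid.
pH = −log[H+] = −log(1.58 × 10^-6) = 5.80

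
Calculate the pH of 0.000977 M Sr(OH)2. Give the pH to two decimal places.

Sr(OH)2 is a strong base (each formula unit releases 2 OH-); [OH-] = 0.00195 M.
pOH = -log(0.00195) = 2.71
pH = 14.00 - 2.71 = 11.29

pH = 11.29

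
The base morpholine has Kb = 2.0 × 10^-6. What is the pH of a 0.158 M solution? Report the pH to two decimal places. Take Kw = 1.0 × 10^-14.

pH = 10.75

C4H8ONH + H2O ⇌ C4H8ONH2+ + OH-
Let x = [OH-] at equilibrium. Kb = x²/(0.158 − x).
Assume x ≪ 0.158: x ≈ √(2.0 × 10^-6 × 0.158) = 5.62 × 10^-4 M
Check: 0.36% ionized — well under 5%, approximation valid.
pOH = 3.25, so pH = 14.00 − pOH = 10.75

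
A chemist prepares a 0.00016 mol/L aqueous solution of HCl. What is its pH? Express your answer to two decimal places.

HCl is a strong acid and dissociates completely, so [H+] = 0.00016 M.
pH = -log(0.00016) = 3.80

pH = 3.80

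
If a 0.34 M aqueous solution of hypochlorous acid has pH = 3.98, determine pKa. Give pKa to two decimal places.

pKa = 7.49

[H+] = 10^(-3.98) = 1.05 × 10^-4 M
At equilibrium [HA] = 0.34 − 1.05 × 10^-4 = 3.40 × 10^-1 M
Ka = [H+][A-]/[HA] = (1.05 × 10^-4)² / 3.40 × 10^-1 = 3.24 × 10^-8
pKa = -log(3.24 × 10^-8) = 7.49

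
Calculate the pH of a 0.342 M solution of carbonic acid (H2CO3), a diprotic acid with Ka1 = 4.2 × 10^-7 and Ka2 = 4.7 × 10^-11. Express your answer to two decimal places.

pH = 3.42

Since Ka1 ≫ Ka2, the first ionization dominates [H+].
Ka1 = x²/(0.342 − x) = 4.2 × 10^-7
x ≈ √(4.2 × 10^-7 × 0.342) = 3.79 × 10^-4 M
pH = −log(3.79 × 10^-4) = 3.42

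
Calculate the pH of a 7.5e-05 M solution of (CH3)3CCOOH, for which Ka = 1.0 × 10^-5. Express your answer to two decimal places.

pH = 4.64

(CH3)3CCOOH ⇌ (CH3)3CCOO- + H+
Ka = [H+]²/(7.5e-05 − [H+]) = 1.0 × 10^-5
[H+] is not negligible relative to C₀; solve [H+]² + 1e-05·[H+] − 7.5e-10 = 0.
[H+] = (−Ka + √(Ka² + 4·Ka·C₀))/2 = 2.28 × 10^-5 M
pH = −log[H+] = −log(2.28 × 10^-5) = 4.64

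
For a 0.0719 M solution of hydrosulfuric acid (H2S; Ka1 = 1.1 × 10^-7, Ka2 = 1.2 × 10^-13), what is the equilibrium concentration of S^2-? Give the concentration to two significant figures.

First ionization gives [H+] ≈ [HS-] = 8.89 × 10^-5 M.
Second step: Ka2 = [H+][S^2-]/[HS-] ≈ [S^2-] (since [H+] ≈ [HS-]).
So [S^2-] ≈ Ka2.

1.2 × 10^-13 M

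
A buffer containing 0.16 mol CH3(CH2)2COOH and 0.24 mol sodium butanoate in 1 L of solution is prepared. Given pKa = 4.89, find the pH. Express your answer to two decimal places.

pH = 5.07

Henderson–Hasselbalch: pH = pKa + log([CH3(CH2)2COO-]/[CH3(CH2)2COOH]) = 4.89 + log(0.24/0.16)
pH = 4.89 + (+0.176) = 5.07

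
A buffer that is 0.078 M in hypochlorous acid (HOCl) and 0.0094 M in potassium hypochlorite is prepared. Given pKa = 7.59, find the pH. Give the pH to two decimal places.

pH = 6.67

pH = pKa + log([A⁻]/[HA]) = 7.59 + log(0.0094/0.078)
pH = 7.59 + (-0.919) = 6.67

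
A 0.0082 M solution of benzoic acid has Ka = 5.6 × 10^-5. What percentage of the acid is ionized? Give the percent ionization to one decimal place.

7.9%

C6H5COOH ⇌ C6H5COO- + H+; let x = [H+] at equilibrium.
Solve x² + 5.6e-05x − 4.59e-07 = 0 → x = 6.50 × 10^-4 M
% ionization = x/C₀ × 100% = 6.50 × 10^-4/0.0082 × 100% = 7.9%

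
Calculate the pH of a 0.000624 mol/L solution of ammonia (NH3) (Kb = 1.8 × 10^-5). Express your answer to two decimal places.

pH = 9.99

NH3 + H2O ⇌ NH4+ + OH-
From the ICE table, Kb = [OH-]²/(0.000624 − [OH-]) = 1.8 × 10^-5.
[OH-] is not negligible relative to C₀; solve [OH-]² + 1.8e-05·[OH-] − 1.12e-08 = 0.
[OH-] = (−Kb + √(Kb² + 4·Kb·C₀))/2 = 9.74 × 10^-5 M
pOH = 4.01, so pH = 14.00 − pOH = 9.99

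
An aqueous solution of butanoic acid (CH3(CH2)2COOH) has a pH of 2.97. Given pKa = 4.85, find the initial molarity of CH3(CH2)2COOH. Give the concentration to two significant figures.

C₀ = 8.2 × 10^-2 M

[H+] = 10^(-2.97) = 1.07 × 10^-3 M = x
Ka = 10^(−4.85) = 1.41 × 10^-5
Ka = x²/(C₀ − x) ⇒ C₀ = x + x²/Ka
C₀ = 1.07 × 10^-3 + (1.07 × 10^-3)²/(1.41 × 10^-5) = 8.23 × 10^-2 M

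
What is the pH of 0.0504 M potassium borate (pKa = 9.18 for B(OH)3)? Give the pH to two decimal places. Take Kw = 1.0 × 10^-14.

B(OH)4- is the conjugate base of the weak acid B(OH)3.
Ka = 10^(−9.18) = 6.61 × 10^-10
Kb = Kw/Ka = 1.0×10^-14 / 6.61 × 10^-10 = 1.51 × 10^-5
Kb = [OH-]²/(0.0504 − [OH-]) = 1.51 × 10^-5
Since Kb ≪ C₀, [OH-] ≈ √(Kb·C₀) = 8.72 × 10^-4 M.
Check: 1.7% ionized — well under 5%, approximation valid.
pOH = −log(8.72 × 10^-4) = 3.06; pH = 14.00 − 3.06 = 10.94

pH = 10.94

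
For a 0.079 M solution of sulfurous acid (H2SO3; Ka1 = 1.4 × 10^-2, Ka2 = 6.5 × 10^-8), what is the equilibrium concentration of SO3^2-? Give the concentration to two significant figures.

First ionization gives [H+] ≈ [HSO3-] = 2.70 × 10^-2 M.
Second step: Ka2 = [H+][SO3^2-]/[HSO3-] ≈ [SO3^2-] (since [H+] ≈ [HSO3-]).
So [SO3^2-] ≈ Ka2.

6.5 × 10^-8 M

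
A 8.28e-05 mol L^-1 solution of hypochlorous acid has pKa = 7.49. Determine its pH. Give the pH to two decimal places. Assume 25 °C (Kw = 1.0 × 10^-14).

HOCl ⇌ OCl- + H+
Ka = 10^(−7.49) = 3.24 × 10^-8
From the ICE table, Ka = [H+]²/(8.28e-05 − [H+]) = 3.24 × 10^-8.
Neglecting [H+] in the denominator: [H+] = √(3.24 × 10^-8 × 8.28e-05) = 1.64 × 10^-6 M
([H+]/C₀ = 2% < 5%, so the approximation holds.)
pH = −log[H+] = −log(1.64 × 10^-6) = 5.79

pH = 5.79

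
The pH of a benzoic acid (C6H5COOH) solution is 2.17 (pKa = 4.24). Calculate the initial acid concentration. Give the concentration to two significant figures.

[H+] = 10^(-2.17) = 6.76 × 10^-3 M = x
Ka = 10^(−4.24) = 5.75 × 10^-5
Ka = x²/(C₀ − x) ⇒ C₀ = x + x²/Ka
C₀ = 6.76 × 10^-3 + (6.76 × 10^-3)²/(5.75 × 10^-5) = 8.02 × 10^-1 M

C₀ = 8.0 × 10^-1 M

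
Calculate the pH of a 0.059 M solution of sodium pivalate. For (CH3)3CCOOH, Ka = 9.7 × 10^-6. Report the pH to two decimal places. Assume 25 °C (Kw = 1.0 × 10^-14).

(CH3)3CCOO- is the conjugate base of the weak acid (CH3)3CCOOH.
Kb = Kw/Ka = 1.0×10^-14 / 9.7 × 10^-6 = 1.03 × 10^-9
Kb = [OH-]²/(0.059 − [OH-]) = 1.03 × 10^-9
Since Kb ≪ C₀, [OH-] ≈ √(Kb·C₀) = 7.80 × 10^-6 M.
pOH = 5.11, so pH = 14.00 − pOH = 8.89

pH = 8.89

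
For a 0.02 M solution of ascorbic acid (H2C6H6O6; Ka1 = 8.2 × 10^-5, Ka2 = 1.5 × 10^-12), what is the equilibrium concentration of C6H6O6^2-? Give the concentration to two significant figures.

1.5 × 10^-12 M

First ionization gives [H+] ≈ [HC6H6O6-] = 1.24 × 10^-3 M.
Second step: Ka2 = [H+][C6H6O6^2-]/[HC6H6O6-] ≈ [C6H6O6^2-] (since [H+] ≈ [HC6H6O6-]).
So [C6H6O6^2-] ≈ Ka2.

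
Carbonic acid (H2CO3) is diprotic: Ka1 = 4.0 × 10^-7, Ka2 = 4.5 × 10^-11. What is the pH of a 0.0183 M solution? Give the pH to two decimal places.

pH = 4.07

Since Ka1 ≫ Ka2, the first ionization dominates [H+].
Ka1 = x²/(0.0183 − x) = 4.0 × 10^-7
x ≈ √(4.0 × 10^-7 × 0.0183) = 8.56 × 10^-5 M
pH = −log(8.56 × 10^-5) = 4.07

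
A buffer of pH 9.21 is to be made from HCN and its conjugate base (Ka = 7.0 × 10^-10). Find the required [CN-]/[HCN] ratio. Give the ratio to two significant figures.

pKa = -log(7.0 × 10^-10) = 9.155
pH = pKa + log(r) ⇒ log(r) = 9.21 − 9.155 = +0.055
r = [CN-]/[HCN] = 10^(+0.055) = 1.14

ratio = 1.1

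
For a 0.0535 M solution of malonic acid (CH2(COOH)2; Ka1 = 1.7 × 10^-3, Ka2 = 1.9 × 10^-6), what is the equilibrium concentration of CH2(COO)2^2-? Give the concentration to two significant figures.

1.9 × 10^-6 M

First ionization gives [H+] ≈ [CH2(COOH)COO-] = 8.72 × 10^-3 M.
Second step: Ka2 = [H+][CH2(COO)2^2-]/[CH2(COOH)COO-] ≈ [CH2(COO)2^2-] (since [H+] ≈ [CH2(COOH)COO-]).
So [CH2(COO)2^2-] ≈ Ka2.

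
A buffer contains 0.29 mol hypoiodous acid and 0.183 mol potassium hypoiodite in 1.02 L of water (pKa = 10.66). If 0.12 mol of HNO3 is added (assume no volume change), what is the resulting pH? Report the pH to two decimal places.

pH = 9.85

After neutralization: n(HOI) = 0.41 mol, n(OI-) = 0.063 mol.
Henderson–Hasselbalch with mole ratio 0.063/0.41: pH = 10.66 + (-0.813)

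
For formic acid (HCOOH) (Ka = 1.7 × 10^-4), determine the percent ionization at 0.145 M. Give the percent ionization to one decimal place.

3.4%

HCOOH ⇌ HCOO- + H+; let x = [H+] at equilibrium.
x ≈ √(Ka·C₀) = √(1.7 × 10^-4 × 0.145) = 4.96 × 10^-3 M
% ionization = x/C₀ × 100% = 4.96 × 10^-3/0.145 × 100% = 3.4%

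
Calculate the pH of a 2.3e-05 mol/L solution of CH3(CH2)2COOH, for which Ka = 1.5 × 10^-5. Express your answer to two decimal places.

CH3(CH2)2COOH ⇌ CH3(CH2)2COO- + H+
Ka = [H+]²/(2.3e-05 − [H+]) = 1.5 × 10^-5
[H+] is not negligible relative to C₀; solve [H+]² + 1.5e-05·[H+] − 3.45e-10 = 0.
[H+] = (−Ka + √(Ka² + 4·Ka·C₀))/2 = 1.25 × 10^-5 M
pH = −log(1.25 × 10^-5) = 4.90

pH = 4.90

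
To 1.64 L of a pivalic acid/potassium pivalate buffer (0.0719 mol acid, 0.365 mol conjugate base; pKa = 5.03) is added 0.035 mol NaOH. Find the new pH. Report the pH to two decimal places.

pH = 6.07

OH- converts (CH3)3CCOOH to (CH3)3CCOO-: (CH3)3CCOOH → 0.0369 mol, (CH3)3CCOO- → 0.4 mol.
pH = pKa + log(n_(CH3)3CCOO-/n_(CH3)3CCOOH) = 5.03 + log(0.4/0.0369) = 5.03 + (+1.035)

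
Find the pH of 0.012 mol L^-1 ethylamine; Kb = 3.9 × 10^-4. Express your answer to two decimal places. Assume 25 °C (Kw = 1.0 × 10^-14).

pH = 11.30

C2H5NH2 + H2O ⇌ C2H5NH3+ + OH-
From the ICE table, Kb = [OH-]²/(0.012 − [OH-]) = 3.9 × 10^-4.
The 5% rule fails; solving [OH-]² + Kb·[OH-] − Kb·C₀ = 0 exactly:
[OH-] = [−0.00039 + √(0.00039² + 1.87e-05)]/2 = 1.98 × 10^-3 M
pOH = −log(1.98 × 10^-3) = 2.70; pH = 14.00 − 2.70 = 11.30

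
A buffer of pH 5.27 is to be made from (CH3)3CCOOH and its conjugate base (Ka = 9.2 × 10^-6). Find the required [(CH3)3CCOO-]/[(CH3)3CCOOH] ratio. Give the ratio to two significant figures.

ratio = 1.7

pKa = -log(9.2 × 10^-6) = 5.036
pH = pKa + log(r) ⇒ log(r) = 5.27 − 5.036 = +0.234
r = [(CH3)3CCOO-]/[(CH3)3CCOOH] = 10^(+0.234) = 1.71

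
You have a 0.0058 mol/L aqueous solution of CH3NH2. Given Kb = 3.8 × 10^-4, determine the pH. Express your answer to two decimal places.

CH3NH2 + H2O ⇌ CH3NH3+ + OH-
Kb = x²/(0.0058 − x) = 3.8 × 10^-4
Here C₀/Kb ≈ 15.3, so the small-x approximation fails. Use the quadratic:
x = [−0.00038 + √(0.00038² + 8.82e-06)]/2 = 1.31 × 10^-3 M
pOH = 2.88, so pH = 14.00 − pOH = 11.12

pH = 11.12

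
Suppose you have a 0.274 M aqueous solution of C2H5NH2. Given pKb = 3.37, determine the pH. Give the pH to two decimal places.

pH = 12.03

C2H5NH2 + H2O ⇌ C2H5NH3+ + OH-
Kb = 10^(−3.37) = 4.27 × 10^-4
Kb = [OH-]²/(0.274 − [OH-]) = 4.27 × 10^-4
Neglecting [OH-] in the denominator: [OH-] = √(4.27 × 10^-4 × 0.274) = 1.08 × 10^-2 M
([OH-]/C₀ = 3.9% < 5%, so the approximation holds.)
pOH = 1.97, so pH = 14.00 − pOH = 12.03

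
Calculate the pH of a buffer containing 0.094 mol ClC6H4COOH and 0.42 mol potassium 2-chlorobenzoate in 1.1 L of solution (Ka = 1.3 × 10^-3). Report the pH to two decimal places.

pKa = −log(1.3 × 10^-3) = 2.886
pH = pKa + log([A⁻]/[HA]) = 2.886 + log(0.42/0.094)
pH = 2.886 + (+0.650) = 3.54

pH = 3.54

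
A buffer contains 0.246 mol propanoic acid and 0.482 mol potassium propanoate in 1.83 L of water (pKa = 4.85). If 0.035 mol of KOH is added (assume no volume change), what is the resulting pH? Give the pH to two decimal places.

pH = 5.24

After neutralization: n(CH3CH2COOH) = 0.211 mol, n(CH3CH2COO-) = 0.517 mol.
Henderson–Hasselbalch with mole ratio 0.517/0.211: pH = 4.85 + (+0.389)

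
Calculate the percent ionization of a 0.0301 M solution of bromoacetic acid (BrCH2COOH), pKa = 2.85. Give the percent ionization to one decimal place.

BrCH2COOH ⇌ BrCH2COO- + H+; let x = [H+] at equilibrium.
Ka = 10^(−2.85) = 1.41 × 10^-3
Ka = x²/(C₀ − x); solving the quadratic gives x = 5.85 × 10^-3 M.
% ionization = x/C₀ × 100% = 5.85 × 10^-3/0.0301 × 100% = 19.4%

19.4%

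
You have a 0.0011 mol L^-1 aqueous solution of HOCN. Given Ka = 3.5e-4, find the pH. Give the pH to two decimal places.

pH = 3.33

HOCN ⇌ OCN- + H+
Ka = [H+]²/(0.0011 − [H+]) = 3.5 × 10^-4
The 5% rule fails; solving [H+]² + Ka·[H+] − Ka·C₀ = 0 exactly:
[H+] = [−0.00035 + √(0.00035² + 1.54e-06)]/2 = 4.70 × 10^-4 M
pH = −log(4.70 × 10^-4) = 3.33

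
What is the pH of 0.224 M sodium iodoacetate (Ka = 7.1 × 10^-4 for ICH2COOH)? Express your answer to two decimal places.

pH = 8.25

ICH2COO- is the conjugate base of the weak acid ICH2COOH.
Kb = Kw/Ka = 1.0×10^-14 / 7.1 × 10^-4 = 1.41 × 10^-11
From the ICE table, Kb = x²/(0.224 − x) = 1.41 × 10^-11.
Since Kb ≪ C₀, x ≈ √(Kb·C₀) = 1.78 × 10^-6 M.
Check: 0.00079% ionized — well under 5%, approximation valid.
pOH = −log(1.78 × 10^-6) = 5.75; pH = 14.00 − 5.75 = 8.25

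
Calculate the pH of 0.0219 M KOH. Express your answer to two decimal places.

pH = 12.34

KOH is a strong base; [OH-] = 0.0219 M.
pOH = -log(0.0219) = 1.66
pH = 14.00 - 1.66 = 12.34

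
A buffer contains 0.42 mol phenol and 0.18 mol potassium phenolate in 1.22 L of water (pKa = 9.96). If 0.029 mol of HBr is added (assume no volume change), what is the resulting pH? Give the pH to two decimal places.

After neutralization: n(C6H5OH) = 0.449 mol, n(C6H5O-) = 0.151 mol.
pH = pKa + log([A⁻]/[HA]) = 9.96 + log(0.151/0.449) = 9.96 -0.473

pH = 9.49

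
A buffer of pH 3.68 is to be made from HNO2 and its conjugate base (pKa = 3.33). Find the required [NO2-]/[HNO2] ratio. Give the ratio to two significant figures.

pH = pKa + log(r) ⇒ log(r) = 3.68 − 3.33 = +0.35
r = [NO2-]/[HNO2] = 10^(+0.35) = 2.24

ratio = 2.2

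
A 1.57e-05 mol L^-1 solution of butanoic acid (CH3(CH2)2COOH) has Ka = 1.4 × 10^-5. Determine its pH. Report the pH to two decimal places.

pH = 5.03

CH3(CH2)2COOH ⇌ CH3(CH2)2COO- + H+
Ka = x²/(1.57e-05 − x) = 1.4 × 10^-5
The 5% rule fails; solving x² + Ka·x − Ka·C₀ = 0 exactly:
x = (−Ka + √(Ka² + 4·Ka·C₀))/2 = 9.40 × 10^-6 M
pH = −log[H+] = −log(9.40 × 10^-6) = 5.03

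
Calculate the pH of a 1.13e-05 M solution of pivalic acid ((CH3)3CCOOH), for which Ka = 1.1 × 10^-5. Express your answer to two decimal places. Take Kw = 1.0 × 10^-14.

(CH3)3CCOOH ⇌ (CH3)3CCOO- + H+
From the ICE table, Ka = [H+]²/(1.13e-05 − [H+]) = 1.1 × 10^-5.
Here C₀/Ka ≈ 1.03, so the small-[H+] approximation fails. Use the quadratic:
[H+] = [−1.1e-05 + √(1.1e-05² + 4.97e-10)]/2 = 6.93 × 10^-6 M
pH = −log(6.93 × 10^-6) = 5.16

pH = 5.16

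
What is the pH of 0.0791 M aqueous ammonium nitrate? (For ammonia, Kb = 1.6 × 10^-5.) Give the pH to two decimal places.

NH4+ is the conjugate acid of the weak base NH3.
Ka = Kw/Kb = 1.0×10^-14 / 1.6 × 10^-5 = 6.25 × 10^-10
Let x = [H+] at equilibrium. Ka = x²/(0.0791 − x).
Since Ka ≪ C₀, x ≈ √(Ka·C₀) = 7.03 × 10^-6 M.
(x/C₀ = 0.0089% < 5%, so the approximation holds.)
pH = −log(7.03 × 10^-6) = 5.15

pH = 5.15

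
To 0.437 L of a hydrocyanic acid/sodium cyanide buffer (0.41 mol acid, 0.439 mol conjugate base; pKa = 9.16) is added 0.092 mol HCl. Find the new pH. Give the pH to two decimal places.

pH = 9.00

After neutralization: n(HCN) = 0.502 mol, n(CN-) = 0.347 mol.
pH = pKa + log(n_CN-/n_HCN) = 9.16 + log(0.347/0.502) = 9.16 + (-0.160)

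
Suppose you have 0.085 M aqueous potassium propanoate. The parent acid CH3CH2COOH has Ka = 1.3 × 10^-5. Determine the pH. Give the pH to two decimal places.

pH = 8.91

CH3CH2COO- is the conjugate base of the weak acid CH3CH2COOH.
Kb = Kw/Ka = 1.0×10^-14 / 1.3 × 10^-5 = 7.69 × 10^-10
From the ICE table, Kb = x²/(0.085 − x) = 7.69 × 10^-10.
Assume x ≪ 0.085: x ≈ √(7.69 × 10^-10 × 0.085) = 8.08 × 10^-6 M
pOH = −log(8.08 × 10^-6) = 5.09; pH = 14.00 − 5.09 = 8.91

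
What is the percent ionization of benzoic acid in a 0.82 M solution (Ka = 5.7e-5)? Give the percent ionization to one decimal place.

C6H5COOH ⇌ C6H5COO- + H+; let x = [H+] at equilibrium.
x ≈ √(Ka·C₀) = √(5.7 × 10^-5 × 0.82) = 6.84 × 10^-3 M
% ionization = x/C₀ × 100% = 6.84 × 10^-3/0.82 × 100% = 0.8%

0.8%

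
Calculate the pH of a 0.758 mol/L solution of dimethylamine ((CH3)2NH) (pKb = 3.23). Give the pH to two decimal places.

pH = 12.32

(CH3)2NH + H2O ⇌ (CH3)2NH2+ + OH-
Kb = 10^(−3.23) = 5.89 × 10^-4
Kb = x²/(0.758 − x) = 5.89 × 10^-4
Assume x ≪ 0.758: x ≈ √(5.89 × 10^-4 × 0.758) = 2.11 × 10^-2 M
pOH = 1.68, so pH = 14.00 − pOH = 12.32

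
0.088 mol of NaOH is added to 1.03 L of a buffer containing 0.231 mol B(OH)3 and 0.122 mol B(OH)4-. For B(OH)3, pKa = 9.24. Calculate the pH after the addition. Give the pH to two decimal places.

OH- converts B(OH)3 to B(OH)4-: B(OH)3 → 0.143 mol, B(OH)4- → 0.21 mol.
pH = pKa + log([A⁻]/[HA]) = 9.24 + log(0.21/0.143) = 9.24 +0.167

pH = 9.41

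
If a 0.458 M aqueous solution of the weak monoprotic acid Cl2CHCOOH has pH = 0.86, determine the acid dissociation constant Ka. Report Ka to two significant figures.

Ka = 6.0 × 10^-2

[H+] = 10^(-0.86) = 1.38 × 10^-1 M
At equilibrium [HA] = 0.458 − 1.38 × 10^-1 = 3.20 × 10^-1 M
Ka = [H+][A-]/[HA] = (1.38 × 10^-1)² / 3.20 × 10^-1 = 6.0 × 10^-2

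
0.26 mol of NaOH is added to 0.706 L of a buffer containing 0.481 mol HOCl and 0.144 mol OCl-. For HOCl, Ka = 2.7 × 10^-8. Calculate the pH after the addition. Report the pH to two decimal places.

After neutralization: n(HOCl) = 0.221 mol, n(OCl-) = 0.404 mol.
pKa = −log(2.7 × 10^-8) = 7.569
Henderson–Hasselbalch with mole ratio 0.404/0.221: pH = 7.569 + (+0.262)

pH = 7.83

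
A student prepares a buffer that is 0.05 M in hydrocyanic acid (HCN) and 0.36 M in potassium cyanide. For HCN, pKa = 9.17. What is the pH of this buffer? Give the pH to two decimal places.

Henderson–Hasselbalch: pH = pKa + log([CN-]/[HCN]) = 9.17 + log(0.36/0.05)
pH = 9.17 + (+0.857) = 10.03

pH = 10.03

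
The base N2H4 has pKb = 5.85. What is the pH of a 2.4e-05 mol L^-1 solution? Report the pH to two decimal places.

pH = 8.71

N2H4 + H2O ⇌ N2H5+ + OH-
Kb = 10^(−5.85) = 1.41 × 10^-6
Let x = [OH-] at equilibrium. Kb = x²/(2.4e-05 − x).
x is not negligible relative to C₀; solve x² + 1.41e-06·x − 3.38e-11 = 0.
x = (−Kb + √(Kb² + 4·Kb·C₀))/2 = 5.15 × 10^-6 M
pOH = −log(5.15 × 10^-6) = 5.29; pH = 14.00 − 5.29 = 8.71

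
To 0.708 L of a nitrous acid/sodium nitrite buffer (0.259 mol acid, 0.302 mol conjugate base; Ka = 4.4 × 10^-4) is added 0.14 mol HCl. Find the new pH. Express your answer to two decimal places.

pH = 2.97

After neutralization: n(HNO2) = 0.399 mol, n(NO2-) = 0.162 mol.
pKa = −log(4.4 × 10^-4) = 3.357
pH = pKa + log([A⁻]/[HA]) = 3.357 + log(0.162/0.399) = 3.357 -0.391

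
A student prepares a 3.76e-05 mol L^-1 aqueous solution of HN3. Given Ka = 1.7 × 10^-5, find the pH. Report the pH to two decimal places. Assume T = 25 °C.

pH = 4.74

HN3 ⇌ N3- + H+
Let x = [H+] at equilibrium. Ka = x²/(3.76e-05 − x).
Here C₀/Ka ≈ 2.21, so the small-x approximation fails. Use the quadratic:
x = [−1.7e-05 + √(1.7e-05² + 2.56e-09)]/2 = 1.82 × 10^-5 M
pH = −log(1.82 × 10^-5) = 4.74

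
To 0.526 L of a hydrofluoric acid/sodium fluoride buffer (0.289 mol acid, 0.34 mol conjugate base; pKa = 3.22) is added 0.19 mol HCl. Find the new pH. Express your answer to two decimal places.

Added H+ converts F- to HF: HF → 0.479 mol, F- → 0.15 mol.
pH = pKa + log([A⁻]/[HA]) = 3.22 + log(0.15/0.479) = 3.22 -0.504

pH = 2.72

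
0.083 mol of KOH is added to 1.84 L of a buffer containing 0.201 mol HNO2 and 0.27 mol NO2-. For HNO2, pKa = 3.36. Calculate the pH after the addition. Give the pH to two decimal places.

OH- converts HNO2 to NO2-: HNO2 → 0.118 mol, NO2- → 0.353 mol.
pH = pKa + log([A⁻]/[HA]) = 3.36 + log(0.353/0.118) = 3.36 +0.476

pH = 3.84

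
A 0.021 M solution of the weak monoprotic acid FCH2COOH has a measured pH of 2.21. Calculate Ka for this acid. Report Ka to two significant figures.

[H+] = 10^(-2.21) = 6.17 × 10^-3 M
At equilibrium [HA] = 0.021 − 6.17 × 10^-3 = 1.48 × 10^-2 M
Ka = [H+][A-]/[HA] = (6.17 × 10^-3)² / 1.48 × 10^-2 = 2.6 × 10^-3

Ka = 2.6 × 10^-3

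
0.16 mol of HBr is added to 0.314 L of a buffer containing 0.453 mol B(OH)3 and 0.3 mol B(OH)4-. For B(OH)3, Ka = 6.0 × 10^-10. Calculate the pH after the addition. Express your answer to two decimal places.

Added H+ converts B(OH)4- to B(OH)3: B(OH)3 → 0.613 mol, B(OH)4- → 0.14 mol.
pKa = −log(6.0 × 10^-10) = 9.222
Henderson–Hasselbalch with mole ratio 0.14/0.613: pH = 9.222 + (-0.641)

pH = 8.58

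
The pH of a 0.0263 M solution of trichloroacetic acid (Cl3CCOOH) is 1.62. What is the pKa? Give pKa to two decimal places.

[H+] = 10^(-1.62) = 2.40 × 10^-2 M
At equilibrium [HA] = 0.0263 − 2.40 × 10^-2 = 2.30 × 10^-3 M
Ka = [H+][A-]/[HA] = (2.40 × 10^-2)² / 2.30 × 10^-3 = 2.50 × 10^-1
pKa = -log(2.50 × 10^-1) = 0.60

pKa = 0.60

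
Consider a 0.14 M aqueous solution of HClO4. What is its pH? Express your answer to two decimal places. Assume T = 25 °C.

HClO4 is a strong acid and dissociates completely, so [H+] = 0.14 M.
pH = -log(0.14) = 0.85

pH = 0.85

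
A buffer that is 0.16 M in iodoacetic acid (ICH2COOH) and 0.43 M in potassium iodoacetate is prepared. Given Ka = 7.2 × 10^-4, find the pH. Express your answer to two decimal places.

pH = 3.57

pKa = −log(7.2 × 10^-4) = 3.143
Using pH = pKa + log([base]/[acid]) with [base]/[acid] = 0.43/0.16:
pH = 3.143 + (+0.429) = 3.57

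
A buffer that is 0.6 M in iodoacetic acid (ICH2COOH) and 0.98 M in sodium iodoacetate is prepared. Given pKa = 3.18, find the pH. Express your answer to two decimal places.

pH = pKa + log([A⁻]/[HA]) = 3.18 + log(0.98/0.6)
pH = 3.18 + (+0.213) = 3.39

pH = 3.39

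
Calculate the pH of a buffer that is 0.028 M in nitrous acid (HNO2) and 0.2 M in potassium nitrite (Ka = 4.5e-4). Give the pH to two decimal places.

pH = 4.20

pKa = −log(4.5 × 10^-4) = 3.347
Using pH = pKa + log([base]/[acid]) with [base]/[acid] = 0.2/0.028:
pH = 3.347 + (+0.854) = 4.20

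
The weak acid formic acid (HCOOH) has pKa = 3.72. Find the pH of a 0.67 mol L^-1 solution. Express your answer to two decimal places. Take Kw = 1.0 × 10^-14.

HCOOH ⇌ HCOO- + H+
Ka = 10^(−3.72) = 1.91 × 10^-4
From the ICE table, Ka = [H+]²/(0.67 − [H+]) = 1.91 × 10^-4.
Neglecting [H+] in the denominator: [H+] = √(1.91 × 10^-4 × 0.67) = 1.13 × 10^-2 M
pH = −log(1.13 × 10^-2) = 1.95

pH = 1.95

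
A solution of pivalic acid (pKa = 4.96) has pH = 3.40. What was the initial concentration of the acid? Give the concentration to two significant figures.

C₀ = 1.5 × 10^-2 M

[H+] = 10^(-3.40) = 3.98 × 10^-4 M = x
Ka = 10^(−4.96) = 1.10 × 10^-5
Ka = x²/(C₀ − x) ⇒ C₀ = x + x²/Ka
C₀ = 3.98 × 10^-4 + (3.98 × 10^-4)²/(1.10 × 10^-5) = 1.48 × 10^-2 M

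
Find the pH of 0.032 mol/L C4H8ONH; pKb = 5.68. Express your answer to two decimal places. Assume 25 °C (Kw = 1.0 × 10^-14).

pH = 10.41

C4H8ONH + H2O ⇌ C4H8ONH2+ + OH-
Kb = 10^(−5.68) = 2.09 × 10^-6
Kb = [OH-]²/(0.032 − [OH-]) = 2.09 × 10^-6
Neglecting [OH-] in the denominator: [OH-] = √(2.09 × 10^-6 × 0.032) = 2.59 × 10^-4 M
Check: 0.81% ionized — well under 5%, approximation valid.
pOH = 3.59, so pH = 14.00 − pOH = 10.41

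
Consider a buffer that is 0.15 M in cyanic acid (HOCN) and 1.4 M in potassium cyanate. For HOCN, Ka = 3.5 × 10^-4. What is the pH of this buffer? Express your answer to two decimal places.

pKa = −log(3.5 × 10^-4) = 3.456
Henderson–Hasselbalch: pH = pKa + log([OCN-]/[HOCN]) = 3.456 + log(1.4/0.15)
pH = 3.456 + (+0.970) = 4.43

pH = 4.43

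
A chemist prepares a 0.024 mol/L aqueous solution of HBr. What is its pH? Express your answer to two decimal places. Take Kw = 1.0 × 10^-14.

HBr is a strong acid and dissociates completely, so [H+] = 0.024 M.
pH = -log(0.024) = 1.62

pH = 1.62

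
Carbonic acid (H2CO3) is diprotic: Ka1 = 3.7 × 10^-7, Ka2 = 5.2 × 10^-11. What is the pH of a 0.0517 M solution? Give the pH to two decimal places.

Ka1 ≫ Ka2, so treat the first dissociation as the only significant source of H+.
Ka1 = x²/(0.0517 − x) = 3.7 × 10^-7
x ≈ √(3.7 × 10^-7 × 0.0517) = 1.38 × 10^-4 M
pH = −log(1.38 × 10^-4) = 3.86

pH = 3.86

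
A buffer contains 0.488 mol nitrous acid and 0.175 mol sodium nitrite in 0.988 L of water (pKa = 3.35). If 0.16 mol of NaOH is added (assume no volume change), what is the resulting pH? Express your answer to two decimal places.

pH = 3.36

OH- converts HNO2 to NO2-: HNO2 → 0.328 mol, NO2- → 0.335 mol.
Henderson–Hasselbalch with mole ratio 0.335/0.328: pH = 3.35 + (+0.009)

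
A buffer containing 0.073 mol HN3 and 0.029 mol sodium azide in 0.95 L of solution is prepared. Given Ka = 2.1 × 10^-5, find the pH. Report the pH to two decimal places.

pKa = −log(2.1 × 10^-5) = 4.678
Henderson–Hasselbalch: pH = pKa + log([N3-]/[HN3]) = 4.678 + log(0.029/0.073)
pH = 4.678 + (-0.401) = 4.28

pH = 4.28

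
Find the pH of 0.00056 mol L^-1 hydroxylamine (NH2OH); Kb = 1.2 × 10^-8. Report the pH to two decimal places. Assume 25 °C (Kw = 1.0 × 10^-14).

pH = 8.41

NH2OH + H2O ⇌ NH3OH+ + OH-
Kb = [OH-]²/(0.00056 − [OH-]) = 1.2 × 10^-8
Neglecting [OH-] in the denominator: [OH-] = √(1.2 × 10^-8 × 0.00056) = 2.59 × 10^-6 M
([OH-]/C₀ = 0.46% < 5%, so the approximation holds.)
pOH = 5.59, so pH = 14.00 − pOH = 8.41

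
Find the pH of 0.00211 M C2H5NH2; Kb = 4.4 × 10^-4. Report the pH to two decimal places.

pH = 10.89

C2H5NH2 + H2O ⇌ C2H5NH3+ + OH-
Kb = [OH-]²/(0.00211 − [OH-]) = 4.4 × 10^-4
Here C₀/Kb ≈ 4.8, so the small-[OH-] approximation fails. Use the quadratic:
[OH-] = (−Kb + √(Kb² + 4·Kb·C₀))/2 = 7.68 × 10^-4 M
pOH = −log(7.68 × 10^-4) = 3.11; pH = 14.00 − 3.11 = 10.89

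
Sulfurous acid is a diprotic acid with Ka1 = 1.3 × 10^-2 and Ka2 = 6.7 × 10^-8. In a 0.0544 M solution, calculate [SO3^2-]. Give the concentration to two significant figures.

6.7 × 10^-8 M

First ionization gives [H+] ≈ [HSO3-] = 2.09 × 10^-2 M.
Second step: Ka2 = [H+][SO3^2-]/[HSO3-] ≈ [SO3^2-] (since [H+] ≈ [HSO3-]).
So [SO3^2-] ≈ Ka2.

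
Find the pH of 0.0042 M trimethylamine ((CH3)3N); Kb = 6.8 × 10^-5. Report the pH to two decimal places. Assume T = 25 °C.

pH = 10.70

(CH3)3N + H2O ⇌ (CH3)3NH+ + OH-
From the ICE table, Kb = [OH-]²/(0.0042 − [OH-]) = 6.8 × 10^-5.
The 5% rule fails; solving [OH-]² + Kb·[OH-] − Kb·C₀ = 0 exactly:
[OH-] = [−6.8e-05 + √(6.8e-05² + 1.14e-06)]/2 = 5.01 × 10^-4 M
pOH = −log(5.01 × 10^-4) = 3.30; pH = 14.00 − 3.30 = 10.70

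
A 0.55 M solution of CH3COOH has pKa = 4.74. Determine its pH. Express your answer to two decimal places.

pH = 2.50

CH3COOH ⇌ CH3COO- + H+
Ka = 10^(−4.74) = 1.82 × 10^-5
Ka = [H+]²/(0.55 − [H+]) = 1.82 × 10^-5
Since Ka ≪ C₀, [H+] ≈ √(Ka·C₀) = 3.16 × 10^-3 M.
Check: 0.58% ionized — well under 5%, approximation valid.
pH = −log[H+] = −log(3.16 × 10^-3) = 2.50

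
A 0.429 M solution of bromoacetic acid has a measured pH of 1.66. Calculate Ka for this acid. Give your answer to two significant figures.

[H+] = 10^(-1.66) = 2.19 × 10^-2 M
At equilibrium [HA] = 0.429 − 2.19 × 10^-2 = 4.07 × 10^-1 M
Ka = [H+][A-]/[HA] = (2.19 × 10^-2)² / 4.07 × 10^-1 = 1.2 × 10^-3

Ka = 1.2 × 10^-3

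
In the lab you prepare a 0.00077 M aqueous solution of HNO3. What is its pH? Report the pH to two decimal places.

pH = 3.11

HNO3 is a strong acid and dissociates completely, so [H+] = 0.00077 M.
pH = -log(0.00077) = 3.11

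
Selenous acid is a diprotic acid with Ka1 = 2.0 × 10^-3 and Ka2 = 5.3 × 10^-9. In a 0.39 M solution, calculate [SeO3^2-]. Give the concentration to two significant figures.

First ionization gives [H+] ≈ [HSeO3-] = 2.69 × 10^-2 M.
Second step: Ka2 = [H+][SeO3^2-]/[HSeO3-] ≈ [SeO3^2-] (since [H+] ≈ [HSeO3-]).
So [SeO3^2-] ≈ Ka2.

5.3 × 10^-9 M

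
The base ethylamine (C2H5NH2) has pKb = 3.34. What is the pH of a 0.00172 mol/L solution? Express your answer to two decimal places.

pH = 10.84

C2H5NH2 + H2O ⇌ C2H5NH3+ + OH-
Kb = 10^(−3.34) = 4.57 × 10^-4
Kb = x²/(0.00172 − x) = 4.57 × 10^-4
x is not negligible relative to C₀; solve x² + 0.000457·x − 7.86e-07 = 0.
x = [−0.000457 + √(0.000457² + 3.14e-06)]/2 = 6.87 × 10^-4 M
pOH = 3.16, so pH = 14.00 − pOH = 10.84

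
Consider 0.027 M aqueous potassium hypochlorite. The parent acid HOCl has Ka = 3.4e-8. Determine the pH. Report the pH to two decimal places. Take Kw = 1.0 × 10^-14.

pH = 9.95

OCl- is the conjugate base of the weak acid HOCl.
Kb = Kw/Ka = 1.0×10^-14 / 3.4 × 10^-8 = 2.94 × 10^-7
From the ICE table, Kb = [OH-]²/(0.027 − [OH-]) = 2.94 × 10^-7.
Assume [OH-] ≪ 0.027: [OH-] ≈ √(2.94 × 10^-7 × 0.027) = 8.91 × 10^-5 M
pOH = 4.05, so pH = 14.00 − pOH = 9.95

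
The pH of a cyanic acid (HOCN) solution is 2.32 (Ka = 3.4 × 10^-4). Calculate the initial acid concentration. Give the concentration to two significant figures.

C₀ = 7.2 × 10^-2 M

[H+] = 10^(-2.32) = 4.79 × 10^-3 M = x
Ka = x²/(C₀ − x) ⇒ C₀ = x + x²/Ka
C₀ = 4.79 × 10^-3 + (4.79 × 10^-3)²/(3.4 × 10^-4) = 7.23 × 10^-2 M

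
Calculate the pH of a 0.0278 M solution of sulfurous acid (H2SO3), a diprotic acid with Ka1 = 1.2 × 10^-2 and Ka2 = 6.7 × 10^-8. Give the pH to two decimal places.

Since Ka1 ≫ Ka2, the first ionization dominates [H+].
Ka1 = x²/(0.0278 − x) = 1.2 × 10^-2
Solving the quadratic: x = (−Ka1 + √(Ka1² + 4·Ka1·C₀))/2 = 1.32 × 10^-2 M
pH = −log(1.32 × 10^-2) = 1.88

pH = 1.88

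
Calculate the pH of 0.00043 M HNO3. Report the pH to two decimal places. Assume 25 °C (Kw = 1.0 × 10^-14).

pH = 3.37

HNO3 is a strong acid and dissociates completely, so [H+] = 0.00043 M.
pH = -log(0.00043) = 3.37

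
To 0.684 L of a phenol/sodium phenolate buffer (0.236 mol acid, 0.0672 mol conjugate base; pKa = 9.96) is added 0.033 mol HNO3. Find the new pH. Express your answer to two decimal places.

Added H+ converts C6H5O- to C6H5OH: C6H5OH → 0.269 mol, C6H5O- → 0.0342 mol.
pH = pKa + log([A⁻]/[HA]) = 9.96 + log(0.0342/0.269) = 9.96 -0.896

pH = 9.06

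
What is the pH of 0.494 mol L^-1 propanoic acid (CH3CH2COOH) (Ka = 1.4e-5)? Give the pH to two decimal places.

pH = 2.58

CH3CH2COOH ⇌ CH3CH2COO- + H+
Let x = [H+] at equilibrium. Ka = x²/(0.494 − x).
Since Ka ≪ C₀, x ≈ √(Ka·C₀) = 2.63 × 10^-3 M.
(x/C₀ = 0.53% < 5%, so the approximation holds.)
pH = −log[H+] = −log(2.63 × 10^-3) = 2.58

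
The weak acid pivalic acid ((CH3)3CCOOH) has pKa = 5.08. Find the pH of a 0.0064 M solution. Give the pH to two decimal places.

(CH3)3CCOOH ⇌ (CH3)3CCOO- + H+
Ka = 10^(−5.08) = 8.32 × 10^-6
Ka = [H+]²/(0.0064 − [H+]) = 8.32 × 10^-6
Assume [H+] ≪ 0.0064: [H+] ≈ √(8.32 × 10^-6 × 0.0064) = 2.31 × 10^-4 M
([H+]/C₀ = 3.6% < 5%, so the approximation holds.)
pH = −log(2.31 × 10^-4) = 3.64

pH = 3.64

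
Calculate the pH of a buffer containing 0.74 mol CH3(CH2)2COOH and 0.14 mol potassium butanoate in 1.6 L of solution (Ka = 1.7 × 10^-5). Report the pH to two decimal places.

pH = 4.05

pKa = −log(1.7 × 10^-5) = 4.770
Henderson–Hasselbalch: pH = pKa + log([CH3(CH2)2COO-]/[CH3(CH2)2COOH]) = 4.770 + log(0.14/0.74)
pH = 4.770 + (-0.723) = 4.05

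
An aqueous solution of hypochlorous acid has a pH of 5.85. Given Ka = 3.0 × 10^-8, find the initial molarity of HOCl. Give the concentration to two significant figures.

C₀ = 6.8 × 10^-5 M

[H+] = 10^(-5.85) = 1.41 × 10^-6 M = x
Ka = x²/(C₀ − x) ⇒ C₀ = x + x²/Ka
C₀ = 1.41 × 10^-6 + (1.41 × 10^-6)²/(3.0 × 10^-8) = 6.77 × 10^-5 M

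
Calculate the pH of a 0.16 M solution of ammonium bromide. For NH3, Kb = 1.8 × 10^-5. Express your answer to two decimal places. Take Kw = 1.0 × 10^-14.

pH = 5.03

NH4+ is the conjugate acid of the weak base NH3.
Ka = Kw/Kb = 1.0×10^-14 / 1.8 × 10^-5 = 5.56 × 10^-10
Let x = [H+] at equilibrium. Ka = x²/(0.16 − x).
Assume x ≪ 0.16: x ≈ √(5.56 × 10^-10 × 0.16) = 9.43 × 10^-6 M
Check: 0.0059% ionized — well under 5%, approximation valid.
pH = −log(9.43 × 10^-6) = 5.03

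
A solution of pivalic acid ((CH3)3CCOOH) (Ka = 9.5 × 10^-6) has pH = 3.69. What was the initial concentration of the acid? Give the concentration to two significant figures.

[H+] = 10^(-3.69) = 2.04 × 10^-4 M = x
Ka = x²/(C₀ − x) ⇒ C₀ = x + x²/Ka
C₀ = 2.04 × 10^-4 + (2.04 × 10^-4)²/(9.5 × 10^-6) = 4.58 × 10^-3 M

C₀ = 4.6 × 10^-3 M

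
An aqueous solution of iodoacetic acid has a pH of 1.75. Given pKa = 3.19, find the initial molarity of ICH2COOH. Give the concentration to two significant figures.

C₀ = 5.1 × 10^-1 M

[H+] = 10^(-1.75) = 1.78 × 10^-2 M = x
Ka = 10^(−3.19) = 6.46 × 10^-4
Ka = x²/(C₀ − x) ⇒ C₀ = x + x²/Ka
C₀ = 1.78 × 10^-2 + (1.78 × 10^-2)²/(6.46 × 10^-4) = 5.08 × 10^-1 M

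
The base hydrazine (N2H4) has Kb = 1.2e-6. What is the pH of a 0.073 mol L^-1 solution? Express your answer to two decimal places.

N2H4 + H2O ⇌ N2H5+ + OH-
Kb = [OH-]²/(0.073 − [OH-]) = 1.2 × 10^-6
Neglecting [OH-] in the denominator: [OH-] = √(1.2 × 10^-6 × 0.073) = 2.96 × 10^-4 M
([OH-]/C₀ = 0.41% < 5%, so the approximation holds.)
pOH = 3.53, so pH = 14.00 − pOH = 10.47

pH = 10.47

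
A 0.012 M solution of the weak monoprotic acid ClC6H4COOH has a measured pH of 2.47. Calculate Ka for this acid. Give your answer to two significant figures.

Ka = 1.3 × 10^-3

[H+] = 10^(-2.47) = 3.39 × 10^-3 M
At equilibrium [HA] = 0.012 − 3.39 × 10^-3 = 8.61 × 10^-3 M
Ka = [H+][A-]/[HA] = (3.39 × 10^-3)² / 8.61 × 10^-3 = 1.3 × 10^-3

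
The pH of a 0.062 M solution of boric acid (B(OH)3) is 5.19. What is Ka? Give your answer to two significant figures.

[H+] = 10^(-5.19) = 6.46 × 10^-6 M
At equilibrium [HA] = 0.062 − 6.46 × 10^-6 = 6.20 × 10^-2 M
Ka = [H+][A-]/[HA] = (6.46 × 10^-6)² / 6.20 × 10^-2 = 6.7 × 10^-10

Ka = 6.7 × 10^-10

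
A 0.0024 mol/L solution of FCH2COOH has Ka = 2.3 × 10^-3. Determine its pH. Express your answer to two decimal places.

pH = 2.83

FCH2COOH ⇌ FCH2COO- + H+
From the ICE table, Ka = x²/(0.0024 − x) = 2.3 × 10^-3.
x is not negligible relative to C₀; solve x² + 0.0023·x − 5.52e-06 = 0.
x = (−Ka + √(Ka² + 4·Ka·C₀))/2 = 1.47 × 10^-3 M
pH = −log(1.47 × 10^-3) = 2.83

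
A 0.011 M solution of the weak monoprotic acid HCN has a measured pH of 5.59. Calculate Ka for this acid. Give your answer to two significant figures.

[H+] = 10^(-5.59) = 2.57 × 10^-6 M
At equilibrium [HA] = 0.011 − 2.57 × 10^-6 = 1.10 × 10^-2 M
Ka = [H+][A-]/[HA] = (2.57 × 10^-6)² / 1.10 × 10^-2 = 6.0 × 10^-10

Ka = 6.0 × 10^-10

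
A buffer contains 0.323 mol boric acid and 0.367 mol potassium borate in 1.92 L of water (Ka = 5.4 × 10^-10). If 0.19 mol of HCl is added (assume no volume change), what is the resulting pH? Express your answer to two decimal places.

Added H+ converts B(OH)4- to B(OH)3: B(OH)3 → 0.513 mol, B(OH)4- → 0.177 mol.
pKa = −log(5.4 × 10^-10) = 9.268
pH = pKa + log(n_B(OH)4-/n_B(OH)3) = 9.268 + log(0.177/0.513) = 9.268 + (-0.462)

pH = 8.81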